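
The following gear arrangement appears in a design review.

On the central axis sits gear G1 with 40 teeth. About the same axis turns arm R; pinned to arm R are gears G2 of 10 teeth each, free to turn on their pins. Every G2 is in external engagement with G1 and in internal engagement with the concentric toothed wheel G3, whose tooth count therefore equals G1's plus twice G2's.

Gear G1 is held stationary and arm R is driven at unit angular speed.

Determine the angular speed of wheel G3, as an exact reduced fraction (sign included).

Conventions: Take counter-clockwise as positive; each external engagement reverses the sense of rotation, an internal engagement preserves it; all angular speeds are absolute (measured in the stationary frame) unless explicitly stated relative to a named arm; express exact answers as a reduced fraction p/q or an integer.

topology: planetary set — G1 40T / G2 10T / G3 60T, arm = carrier (Willis)
ring teeth: 40 + 2·10 = 60
40(ω_sun−ω_arm) = −60(ω_ring−ω_arm),  ω_sun = 0, ω_arm = 1
ω_ring = 1 − (40/60)(0−1) = 5/3
exact speed ratio = 5/3

5/3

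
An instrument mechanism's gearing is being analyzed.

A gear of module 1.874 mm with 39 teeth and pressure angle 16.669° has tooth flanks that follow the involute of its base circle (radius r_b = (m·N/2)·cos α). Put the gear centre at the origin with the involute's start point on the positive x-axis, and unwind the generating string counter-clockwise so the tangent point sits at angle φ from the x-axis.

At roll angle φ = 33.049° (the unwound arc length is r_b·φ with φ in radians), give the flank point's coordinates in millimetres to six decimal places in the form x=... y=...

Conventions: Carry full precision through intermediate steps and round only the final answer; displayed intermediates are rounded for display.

recognized (one wheel, involute flank): single-mesh tooth geometry, m = 1.874, N = 39
pitch radius r_p = m·N/2 = 1.874·39/2 = 36.543000
base radius r_b = r_p·cos α = 36.543000·cos 16.669° = 35.007384
roll angle φ = 33.049° = 0.57681386 rad
x = r_b·(cos φ + φ·sin φ) = 40.355582
y = r_b·(sin φ − φ·cos φ) = 2.165841

x=40.355582 y=2.165841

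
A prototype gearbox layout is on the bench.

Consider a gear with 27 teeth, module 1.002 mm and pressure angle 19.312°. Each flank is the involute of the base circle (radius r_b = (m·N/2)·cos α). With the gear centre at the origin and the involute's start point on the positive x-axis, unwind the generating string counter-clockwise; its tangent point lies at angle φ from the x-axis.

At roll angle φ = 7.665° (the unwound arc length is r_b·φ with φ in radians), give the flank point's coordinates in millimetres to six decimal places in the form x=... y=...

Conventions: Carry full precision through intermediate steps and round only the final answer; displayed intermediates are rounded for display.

x=12.879583 y=0.010170

class = single-mesh tooth geometry [base-circle involute, m = 1.002, 27T]
pitch radius r_p = m·N/2 = 1.002·27/2 = 13.527000
base radius r_b = r_p·cos α = 13.527000·cos 19.312° = 12.765859
roll angle φ = 7.665° = 0.13377949 rad
x = r_b·(cos φ + φ·sin φ) = 12.879583
y = r_b·(sin φ − φ·cos φ) = 0.010170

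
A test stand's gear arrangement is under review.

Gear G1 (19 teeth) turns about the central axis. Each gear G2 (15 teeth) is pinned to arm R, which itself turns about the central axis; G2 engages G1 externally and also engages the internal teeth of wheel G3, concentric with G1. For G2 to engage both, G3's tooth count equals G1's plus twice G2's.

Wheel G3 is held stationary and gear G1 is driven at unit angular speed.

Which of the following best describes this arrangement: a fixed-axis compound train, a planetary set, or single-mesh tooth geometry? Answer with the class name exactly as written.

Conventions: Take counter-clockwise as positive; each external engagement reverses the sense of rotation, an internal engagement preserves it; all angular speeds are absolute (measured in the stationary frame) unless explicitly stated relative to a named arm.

planetary set

planetary set (19T centre, 15T on arm, 49T internal) — Willis relation
classification: planetary set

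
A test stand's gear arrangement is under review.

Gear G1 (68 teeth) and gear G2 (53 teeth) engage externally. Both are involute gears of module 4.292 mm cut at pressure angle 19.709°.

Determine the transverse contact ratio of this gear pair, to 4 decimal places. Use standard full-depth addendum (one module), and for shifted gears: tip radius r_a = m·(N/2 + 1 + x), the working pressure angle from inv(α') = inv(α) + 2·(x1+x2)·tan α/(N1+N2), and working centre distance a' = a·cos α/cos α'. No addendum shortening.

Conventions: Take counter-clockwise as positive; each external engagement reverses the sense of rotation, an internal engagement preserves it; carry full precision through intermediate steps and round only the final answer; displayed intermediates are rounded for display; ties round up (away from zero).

1.8008

recognized (one external pair, fixed centres): single-mesh tooth geometry, m = 4.292, N1 = 68, N2 = 53
base radii: r_b1 = 137.379185, r_b2 = 107.074953
tip radii: r_a1 = 150.220000, r_a2 = 118.030000
no profile shift: α' = α, a' = a
action lengths: √(r_a1²−r_b1²) = 60.770124, √(r_a2²−r_b2²) = 49.659192
base pitch p_b = π·m·cos α = 12.693807
CR = (60.770124 + 49.659192 − 259.666000·sin 19.70900°)/12.693807 = 1.800779
contact ratio ≈ 1.8008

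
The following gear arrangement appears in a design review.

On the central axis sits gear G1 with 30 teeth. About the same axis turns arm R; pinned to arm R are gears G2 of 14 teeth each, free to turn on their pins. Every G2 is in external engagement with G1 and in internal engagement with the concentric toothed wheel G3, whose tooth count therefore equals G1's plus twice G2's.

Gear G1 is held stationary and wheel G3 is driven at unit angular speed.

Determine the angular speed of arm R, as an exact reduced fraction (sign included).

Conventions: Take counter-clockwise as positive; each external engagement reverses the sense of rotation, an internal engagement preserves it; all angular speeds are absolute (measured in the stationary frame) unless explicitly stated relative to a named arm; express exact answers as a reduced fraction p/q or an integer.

recognized (axles ride arm R): planetary set, 30/14/58 teeth
ring teeth: 30 + 2·14 = 58
30(ω_sun−ω_arm) = −58(ω_ring−ω_arm),  ω_sun = 0, ω_ring = 1
30(0−ω_arm) = −58(1−ω_arm)  ⇒  88·ω_arm = 58  ⇒  ω_arm = 29/44
exact speed ratio = 29/44

29/44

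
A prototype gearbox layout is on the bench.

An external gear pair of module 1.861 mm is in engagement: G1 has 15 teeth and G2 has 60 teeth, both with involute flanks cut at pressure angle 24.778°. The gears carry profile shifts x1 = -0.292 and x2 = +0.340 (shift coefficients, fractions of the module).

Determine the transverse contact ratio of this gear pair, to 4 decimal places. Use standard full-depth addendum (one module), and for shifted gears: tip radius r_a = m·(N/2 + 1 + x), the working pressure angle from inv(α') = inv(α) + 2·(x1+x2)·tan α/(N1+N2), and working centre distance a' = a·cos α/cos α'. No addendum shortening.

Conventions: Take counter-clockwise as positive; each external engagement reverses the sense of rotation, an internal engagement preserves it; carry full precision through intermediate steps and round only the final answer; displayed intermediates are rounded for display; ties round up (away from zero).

class = single-mesh tooth geometry [involute pair 15T × 60T, m = 1.861]
base radii: r_b1 = 12.672551, r_b2 = 50.690205
tip radii: r_a1 = 15.275088, r_a2 = 58.323740
inv(α') = inv(24.778°) + 2·(-0.292+0.340)·tan α/(15+60) = 0.02973217  ⇒  α' = 24.93573°
a' = a·cos α / cos α' = 69.7875·cos 24.778°/cos 24.93573° = 69.876562
action lengths: √(r_a1²−r_b1²) = 8.528468, √(r_a2²−r_b2²) = 28.847215
base pitch p_b = π·m·cos α = 5.308266
CR = (8.528468 + 28.847215 − 69.876562·sin 24.93573°)/5.308266 = 1.491188
contact ratio ≈ 1.4912

1.4912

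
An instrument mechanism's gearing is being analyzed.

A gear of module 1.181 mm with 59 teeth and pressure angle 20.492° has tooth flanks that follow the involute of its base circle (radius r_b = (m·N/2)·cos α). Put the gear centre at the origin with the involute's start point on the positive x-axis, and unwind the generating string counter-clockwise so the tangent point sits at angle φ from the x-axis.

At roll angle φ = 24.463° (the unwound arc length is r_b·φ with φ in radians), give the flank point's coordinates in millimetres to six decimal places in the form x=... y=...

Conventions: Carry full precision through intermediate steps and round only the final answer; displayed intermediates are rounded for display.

x=35.475283 y=0.831351

single-mesh involute tooth geometry (59T wheel at module 1.181)
pitch radius r_p = m·N/2 = 1.181·59/2 = 34.839500
base radius r_b = r_p·cos α = 34.839500·cos 20.492° = 32.634894
roll angle φ = 24.463° = 0.42695989 rad
x = r_b·(cos φ + φ·sin φ) = 35.475283
y = r_b·(sin φ − φ·cos φ) = 0.831351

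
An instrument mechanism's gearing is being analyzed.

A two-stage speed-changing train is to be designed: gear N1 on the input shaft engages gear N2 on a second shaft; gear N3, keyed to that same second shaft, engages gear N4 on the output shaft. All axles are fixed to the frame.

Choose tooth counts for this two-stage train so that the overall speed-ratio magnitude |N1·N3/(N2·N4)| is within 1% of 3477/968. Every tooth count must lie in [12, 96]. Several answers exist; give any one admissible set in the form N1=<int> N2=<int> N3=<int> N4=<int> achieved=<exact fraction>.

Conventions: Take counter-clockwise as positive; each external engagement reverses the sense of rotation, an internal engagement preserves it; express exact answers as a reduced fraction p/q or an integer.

N1=57 N2=22 N3=61 N4=44 achieved=3477/968

class = fixed-axis compound train [2-stage, 3477/968 wanted]
target = 3477/968 in lowest terms: an exact hit needs N1·N3 = k·3477 and N2·N4 = k·968 for one integer k, every count in [12, 96]; additionally prefer no 1:1 stage (N1 ≠ N2, N3 ≠ N4)
k = 1: N1·N3 = 3477 = 57·61, N2·N4 = 968 = 22·44
achieved = 57·61/(22·44) = 3477/968; |achieved − target| = 0 ≤ 3477/96800 ✓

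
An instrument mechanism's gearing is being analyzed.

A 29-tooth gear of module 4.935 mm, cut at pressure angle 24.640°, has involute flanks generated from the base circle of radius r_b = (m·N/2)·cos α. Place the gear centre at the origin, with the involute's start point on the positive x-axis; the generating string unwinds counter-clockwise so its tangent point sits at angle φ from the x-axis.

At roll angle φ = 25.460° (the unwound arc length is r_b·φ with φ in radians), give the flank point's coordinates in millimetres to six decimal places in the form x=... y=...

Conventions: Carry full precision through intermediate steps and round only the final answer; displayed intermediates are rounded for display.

single-mesh involute tooth geometry (29T wheel at module 4.935)
pitch radius r_p = m·N/2 = 4.935·29/2 = 71.557500
base radius r_b = r_p·cos α = 71.557500·cos 24.640° = 65.041851
roll angle φ = 25.460° = 0.44436083 rad
x = r_b·(cos φ + φ·sin φ) = 71.149791
y = r_b·(sin φ − φ·cos φ) = 1.865001

x=71.149791 y=1.865001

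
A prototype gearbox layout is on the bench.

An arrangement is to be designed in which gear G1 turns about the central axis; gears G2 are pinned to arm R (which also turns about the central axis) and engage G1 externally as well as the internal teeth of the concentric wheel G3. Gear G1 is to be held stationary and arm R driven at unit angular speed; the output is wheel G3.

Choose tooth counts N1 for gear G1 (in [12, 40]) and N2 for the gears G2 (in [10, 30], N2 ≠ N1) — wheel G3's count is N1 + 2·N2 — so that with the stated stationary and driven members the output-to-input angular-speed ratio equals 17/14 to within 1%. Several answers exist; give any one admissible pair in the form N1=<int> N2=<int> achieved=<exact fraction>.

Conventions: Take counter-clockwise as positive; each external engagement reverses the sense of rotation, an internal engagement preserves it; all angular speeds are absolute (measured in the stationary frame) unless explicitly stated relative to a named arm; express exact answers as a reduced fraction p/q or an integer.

design class (target 17/14): planetary set
Willis with ω_sun = 0: ω_ring/ω_arm = (N1+N3)/N3; set equal to 17/14  ⇒  N3/N1 = 1/(17/14 − 1) = 14/3
N3 = N1 + 2·N2  ⇒  N2/N1 = (N3/N1 − 1)/2 = (14/3 − 1)/2 = 11/6
smallest multiple with N1 ≥ 12 and N2 ≥ 10: k = 2  ⇒  N1 = 2·6 = 12, N2 = 2·11 = 22 (N1 ≤ 40, N2 ≤ 30, N2 ≠ N1 ✓), N3 = 12 + 2·22 = 56
check: (N1+N3)/N3 with N1 = 12, N3 = 56 gives 17/14; |achieved − target| = 0 ≤ 17/1400 ✓

N1=12 N2=22 achieved=17/14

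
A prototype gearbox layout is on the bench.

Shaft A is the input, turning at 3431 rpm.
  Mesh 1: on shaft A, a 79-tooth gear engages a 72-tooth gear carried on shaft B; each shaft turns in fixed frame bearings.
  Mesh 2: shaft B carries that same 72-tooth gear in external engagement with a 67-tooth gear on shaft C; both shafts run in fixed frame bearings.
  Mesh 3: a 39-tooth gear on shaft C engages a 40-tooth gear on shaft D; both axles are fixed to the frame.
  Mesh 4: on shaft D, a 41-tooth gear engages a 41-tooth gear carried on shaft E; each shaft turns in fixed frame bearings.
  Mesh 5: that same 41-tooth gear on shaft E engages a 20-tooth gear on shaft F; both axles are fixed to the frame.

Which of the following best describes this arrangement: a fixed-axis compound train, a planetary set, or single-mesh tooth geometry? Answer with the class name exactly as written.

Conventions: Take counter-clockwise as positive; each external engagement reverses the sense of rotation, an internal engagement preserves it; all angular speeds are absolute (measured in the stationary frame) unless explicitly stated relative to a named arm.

5-mesh fixed-axis compound train (all bearings frame-fixed)
classification: fixed-axis compound train

fixed-axis compound train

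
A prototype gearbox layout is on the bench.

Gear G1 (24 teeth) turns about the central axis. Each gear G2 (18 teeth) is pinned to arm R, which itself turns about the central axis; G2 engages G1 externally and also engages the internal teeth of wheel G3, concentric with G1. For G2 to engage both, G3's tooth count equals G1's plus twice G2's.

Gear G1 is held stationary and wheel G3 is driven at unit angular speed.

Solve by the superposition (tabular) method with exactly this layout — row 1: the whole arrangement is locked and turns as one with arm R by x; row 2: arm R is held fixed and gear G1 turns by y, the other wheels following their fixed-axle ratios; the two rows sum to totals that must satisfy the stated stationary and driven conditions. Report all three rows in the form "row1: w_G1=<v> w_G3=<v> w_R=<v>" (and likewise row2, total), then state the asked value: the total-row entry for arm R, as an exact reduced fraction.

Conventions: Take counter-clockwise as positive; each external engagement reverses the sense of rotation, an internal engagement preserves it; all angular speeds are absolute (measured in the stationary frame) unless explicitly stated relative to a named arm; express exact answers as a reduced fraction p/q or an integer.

row1: w_G1=5/7 w_G3=5/7 w_R=5/7
row2: w_G1=-5/7 w_G3=2/7 w_R=0
total: w_G1=0 w_G3=1 w_R=5/7
asked value: 5/7

topology: planetary set — G1 24T / G2 18T / G3 60T, arm = carrier (Willis)
superposition row 1 [locked train]: every member turns x
row 2 (arm held, sun turns y): ω_ring = −(24/60)·y, ω_arm = 0
boundary: total ω_sun = x + y = 0 and total ω_ring = x − (24/60)·y = 1  ⇒  y = -5/7, x = 5/7
row 2 ring = −(24/60)·(-5/7) = 2/7
totals (row 1 + row 2): sun 5/7 + (-5/7) = 0, ring 5/7 + 2/7 = 1, arm 5/7 + 0 = 5/7
asked cell (total, arm) = 5/7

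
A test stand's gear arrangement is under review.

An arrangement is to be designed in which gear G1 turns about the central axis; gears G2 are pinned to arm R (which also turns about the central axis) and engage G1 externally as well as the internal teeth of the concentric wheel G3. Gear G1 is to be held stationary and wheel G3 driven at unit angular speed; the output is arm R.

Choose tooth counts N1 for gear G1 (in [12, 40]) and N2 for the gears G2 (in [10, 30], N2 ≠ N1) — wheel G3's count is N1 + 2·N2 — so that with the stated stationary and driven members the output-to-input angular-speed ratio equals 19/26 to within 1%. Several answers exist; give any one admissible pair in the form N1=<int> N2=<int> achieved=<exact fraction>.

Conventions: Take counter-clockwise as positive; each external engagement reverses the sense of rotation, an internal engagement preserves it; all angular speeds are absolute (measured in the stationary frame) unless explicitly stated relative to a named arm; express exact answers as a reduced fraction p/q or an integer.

N1=14 N2=12 achieved=19/26

topology: planetary set — design target 19/26, arm = carrier (Willis)
Willis with ω_sun = 0: ω_arm/ω_ring = N3/(N1+N3); set equal to 19/26  ⇒  N3/N1 = (19/26)/(1 − 19/26) = 19/7
N3 = N1 + 2·N2  ⇒  N2/N1 = (N3/N1 − 1)/2 = (19/7 − 1)/2 = 6/7
smallest multiple with N1 ≥ 12 and N2 ≥ 10: k = 2  ⇒  N1 = 2·7 = 14, N2 = 2·6 = 12 (N1 ≤ 40, N2 ≤ 30, N2 ≠ N1 ✓), N3 = 14 + 2·12 = 38
check: N3/(N1+N3) with N1 = 14, N3 = 38 gives 19/26; |achieved − target| = 0 ≤ 19/2600 ✓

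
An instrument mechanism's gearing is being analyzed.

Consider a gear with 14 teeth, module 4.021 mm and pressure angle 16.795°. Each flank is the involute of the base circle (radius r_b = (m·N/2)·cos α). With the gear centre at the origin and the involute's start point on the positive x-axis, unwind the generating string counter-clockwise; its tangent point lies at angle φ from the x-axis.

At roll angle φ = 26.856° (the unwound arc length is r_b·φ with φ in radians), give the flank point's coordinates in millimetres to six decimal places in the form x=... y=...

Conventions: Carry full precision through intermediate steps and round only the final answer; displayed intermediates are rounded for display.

x=29.745879 y=0.904823

topology: single-mesh involute geometry — m = 4.021, N = 14
pitch radius r_p = m·N/2 = 4.021·14/2 = 28.147000
base radius r_b = r_p·cos α = 28.147000·cos 16.795° = 26.946382
roll angle φ = 26.856° = 0.46872562 rad
x = r_b·(cos φ + φ·sin φ) = 29.745879
y = r_b·(sin φ − φ·cos φ) = 0.904823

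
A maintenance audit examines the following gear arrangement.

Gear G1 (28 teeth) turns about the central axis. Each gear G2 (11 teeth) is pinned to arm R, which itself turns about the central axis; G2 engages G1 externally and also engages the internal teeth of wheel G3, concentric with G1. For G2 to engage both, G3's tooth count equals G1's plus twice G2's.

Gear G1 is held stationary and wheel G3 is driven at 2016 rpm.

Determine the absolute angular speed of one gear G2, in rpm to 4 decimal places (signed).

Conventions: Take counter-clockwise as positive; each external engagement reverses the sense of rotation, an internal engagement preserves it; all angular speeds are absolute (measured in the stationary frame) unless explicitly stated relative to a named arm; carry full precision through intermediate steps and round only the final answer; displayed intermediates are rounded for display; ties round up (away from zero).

class = planetary set [G3 = 28+2·11 = 50; Willis about the carrier]
normalise by the input: solve with ω_ring = 1, then scale by 2016 rpm
ring teeth: 28 + 2·11 = 50
28(ω_sun−ω_arm) = −50(ω_ring−ω_arm),  ω_sun = 0, ω_ring = 1
28(0−ω_arm) = −50(1−ω_arm)  ⇒  78·ω_arm = 50  ⇒  ω_arm = 25/39
sun–planet mesh: 28·(0−25/39) = −11·(ω_p−ω_arm)  ⇒  ω_p−ω_arm = 700/429
ω_p = 25/39 + 700/429 = 25/11
scale: ω_p = 25/11 × 2016 rpm = +4581.8182 rpm

+4581.8182 rpm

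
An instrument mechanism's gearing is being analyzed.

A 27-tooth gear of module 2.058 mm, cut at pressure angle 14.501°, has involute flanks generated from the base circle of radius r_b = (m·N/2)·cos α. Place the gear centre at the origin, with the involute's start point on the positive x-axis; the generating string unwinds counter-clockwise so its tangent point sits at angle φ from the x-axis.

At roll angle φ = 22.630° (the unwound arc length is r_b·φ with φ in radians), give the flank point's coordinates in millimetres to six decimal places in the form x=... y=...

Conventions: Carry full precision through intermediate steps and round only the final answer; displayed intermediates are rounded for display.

single-mesh involute tooth geometry (27T wheel at module 2.058)
pitch radius r_p = m·N/2 = 2.058·27/2 = 27.783000
base radius r_b = r_p·cos α = 27.783000·cos 14.501° = 26.897924
roll angle φ = 22.630° = 0.39496801 rad
x = r_b·(cos φ + φ·sin φ) = 28.914842
y = r_b·(sin φ − φ·cos φ) = 0.543868

x=28.914842 y=0.543868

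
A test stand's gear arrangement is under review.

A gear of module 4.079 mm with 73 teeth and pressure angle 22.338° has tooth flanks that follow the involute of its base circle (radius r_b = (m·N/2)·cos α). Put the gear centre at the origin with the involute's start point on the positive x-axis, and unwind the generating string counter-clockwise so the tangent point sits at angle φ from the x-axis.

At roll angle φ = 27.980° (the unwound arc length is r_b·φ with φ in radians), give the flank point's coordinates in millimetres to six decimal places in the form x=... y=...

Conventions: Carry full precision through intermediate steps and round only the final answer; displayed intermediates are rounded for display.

x=153.165451 y=5.219513

class = single-mesh tooth geometry [base-circle involute, m = 4.079, 73T]
pitch radius r_p = m·N/2 = 4.079·73/2 = 148.883500
base radius r_b = r_p·cos α = 148.883500·cos 22.338° = 137.710962
roll angle φ = 27.980° = 0.48834312 rad
x = r_b·(cos φ + φ·sin φ) = 153.165451
y = r_b·(sin φ − φ·cos φ) = 5.219513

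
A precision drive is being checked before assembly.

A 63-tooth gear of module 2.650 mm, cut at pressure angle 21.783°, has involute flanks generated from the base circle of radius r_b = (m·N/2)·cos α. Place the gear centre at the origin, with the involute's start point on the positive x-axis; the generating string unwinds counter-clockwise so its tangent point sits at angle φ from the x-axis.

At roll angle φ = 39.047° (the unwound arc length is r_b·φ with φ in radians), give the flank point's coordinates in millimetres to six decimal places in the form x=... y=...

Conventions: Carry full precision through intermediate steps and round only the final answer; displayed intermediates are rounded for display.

single-mesh involute tooth geometry (63T wheel at module 2.650)
pitch radius r_p = m·N/2 = 2.650·63/2 = 83.475000
base radius r_b = r_p·cos α = 83.475000·cos 21.783° = 77.514549
roll angle φ = 39.047° = 0.68149871 rad
x = r_b·(cos φ + φ·sin φ) = 93.478268
y = r_b·(sin φ − φ·cos φ) = 7.804606

x=93.478268 y=7.804606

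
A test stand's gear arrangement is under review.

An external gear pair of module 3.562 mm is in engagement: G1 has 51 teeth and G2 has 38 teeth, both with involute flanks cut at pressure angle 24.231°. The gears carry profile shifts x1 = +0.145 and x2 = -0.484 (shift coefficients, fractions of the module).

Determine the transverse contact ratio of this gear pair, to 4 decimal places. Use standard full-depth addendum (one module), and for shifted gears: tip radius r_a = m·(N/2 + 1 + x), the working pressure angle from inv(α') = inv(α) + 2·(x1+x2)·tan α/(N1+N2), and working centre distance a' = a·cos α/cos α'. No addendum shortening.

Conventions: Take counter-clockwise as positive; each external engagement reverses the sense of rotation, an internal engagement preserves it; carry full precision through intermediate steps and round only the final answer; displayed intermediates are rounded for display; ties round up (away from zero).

class = single-mesh tooth geometry [involute pair 51T × 38T, m = 3.562]
base radii: r_b1 = 82.828625, r_b2 = 61.715446
tip radii: r_a1 = 94.909490, r_a2 = 69.515992
inv(α') = inv(24.231°) + 2·(+0.145-0.484)·tan α/(51+38) = 0.02372897  ⇒  α' = 23.21397°
a' = a·cos α / cos α' = 158.5090·cos 24.231°/cos 23.21397° = 157.277358
action lengths: √(r_a1²−r_b1²) = 46.338215, √(r_a2²−r_b2²) = 31.994951
base pitch p_b = π·m·cos α = 10.204463
CR = (46.338215 + 31.994951 − 157.277358·sin 23.21397°)/10.204463 = 1.601239
contact ratio ≈ 1.6012

1.6012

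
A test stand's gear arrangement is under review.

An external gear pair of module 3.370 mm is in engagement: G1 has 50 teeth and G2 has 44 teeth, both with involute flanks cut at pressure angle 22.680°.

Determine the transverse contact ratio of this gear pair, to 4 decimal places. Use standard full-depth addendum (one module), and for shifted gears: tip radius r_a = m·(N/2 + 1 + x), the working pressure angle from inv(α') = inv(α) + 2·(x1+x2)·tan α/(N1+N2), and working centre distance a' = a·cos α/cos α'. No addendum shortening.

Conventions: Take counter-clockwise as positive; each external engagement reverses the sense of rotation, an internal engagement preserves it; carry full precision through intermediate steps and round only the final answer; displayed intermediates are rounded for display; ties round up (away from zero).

recognized (one external pair, fixed centres): single-mesh tooth geometry, m = 3.370, N1 = 50, N2 = 44
base radii: r_b1 = 77.735178, r_b2 = 68.406957
tip radii: r_a1 = 87.620000, r_a2 = 77.510000
no profile shift: α' = α, a' = a
action lengths: √(r_a1²−r_b1²) = 40.429030, √(r_a2²−r_b2²) = 36.445690
base pitch p_b = π·m·cos α = 9.768491
CR = (40.429030 + 36.445690 − 158.390000·sin 22.68000°)/9.768491 = 1.617657
contact ratio ≈ 1.6177

1.6177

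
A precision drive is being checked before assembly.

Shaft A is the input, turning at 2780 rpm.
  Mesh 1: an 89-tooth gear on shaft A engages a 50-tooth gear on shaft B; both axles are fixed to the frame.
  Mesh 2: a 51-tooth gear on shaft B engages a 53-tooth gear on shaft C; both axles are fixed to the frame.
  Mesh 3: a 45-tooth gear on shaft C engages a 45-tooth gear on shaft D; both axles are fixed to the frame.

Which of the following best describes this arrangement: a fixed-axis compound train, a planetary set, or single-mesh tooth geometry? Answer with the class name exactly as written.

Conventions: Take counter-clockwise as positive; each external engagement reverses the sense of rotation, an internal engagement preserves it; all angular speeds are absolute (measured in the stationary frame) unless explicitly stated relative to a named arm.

3-mesh fixed-axis compound train (all bearings frame-fixed)
classification: fixed-axis compound train

fixed-axis compound train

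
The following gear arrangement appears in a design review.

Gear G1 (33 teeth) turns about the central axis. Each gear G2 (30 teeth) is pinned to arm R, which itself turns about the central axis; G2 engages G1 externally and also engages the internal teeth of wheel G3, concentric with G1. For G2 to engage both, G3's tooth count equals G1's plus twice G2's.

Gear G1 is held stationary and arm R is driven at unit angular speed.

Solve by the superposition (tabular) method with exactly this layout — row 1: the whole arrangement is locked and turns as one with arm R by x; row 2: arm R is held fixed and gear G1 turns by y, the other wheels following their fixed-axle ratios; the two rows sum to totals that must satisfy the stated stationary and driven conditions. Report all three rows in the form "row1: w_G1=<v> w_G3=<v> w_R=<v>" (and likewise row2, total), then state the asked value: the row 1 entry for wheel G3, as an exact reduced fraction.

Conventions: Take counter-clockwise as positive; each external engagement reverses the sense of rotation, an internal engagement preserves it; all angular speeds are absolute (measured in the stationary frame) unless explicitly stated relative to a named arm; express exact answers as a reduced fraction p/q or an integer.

row1: w_G1=1 w_G3=1 w_R=1
row2: w_G1=-1 w_G3=11/31 w_R=0
total: w_G1=0 w_G3=42/31 w_R=1
asked value: 1

planetary set (33T centre, 30T on arm, 93T internal) — Willis relation
row 1 (train locked, turned with arm): all members turn x
row 2 — arm fixed, fixed-axis ratios: sun y, ring −(33/93)·y, arm 0
boundary: total ω_sun = x + y = 0 and total ω_arm = x = 1  ⇒  y = -1, x = 1
row 2 ring = −(33/93)·(-1) = 11/31
totals (row 1 + row 2): sun 1 + (-1) = 0, ring 1 + 11/31 = 42/31, arm 1 + 0 = 1
asked cell (row1, ring) = 1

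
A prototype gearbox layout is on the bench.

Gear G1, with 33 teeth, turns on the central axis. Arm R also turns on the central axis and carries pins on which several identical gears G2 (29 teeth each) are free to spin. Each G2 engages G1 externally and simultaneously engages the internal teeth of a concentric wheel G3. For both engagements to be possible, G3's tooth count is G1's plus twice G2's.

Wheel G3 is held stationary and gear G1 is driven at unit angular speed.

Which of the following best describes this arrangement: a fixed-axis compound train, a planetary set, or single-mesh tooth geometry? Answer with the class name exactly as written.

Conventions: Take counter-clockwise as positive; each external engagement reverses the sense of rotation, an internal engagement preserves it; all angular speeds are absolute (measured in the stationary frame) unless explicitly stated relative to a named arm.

topology: planetary set — G1 33T / G2 29T / G3 91T, arm = carrier (Willis)
classification: planetary set

planetary set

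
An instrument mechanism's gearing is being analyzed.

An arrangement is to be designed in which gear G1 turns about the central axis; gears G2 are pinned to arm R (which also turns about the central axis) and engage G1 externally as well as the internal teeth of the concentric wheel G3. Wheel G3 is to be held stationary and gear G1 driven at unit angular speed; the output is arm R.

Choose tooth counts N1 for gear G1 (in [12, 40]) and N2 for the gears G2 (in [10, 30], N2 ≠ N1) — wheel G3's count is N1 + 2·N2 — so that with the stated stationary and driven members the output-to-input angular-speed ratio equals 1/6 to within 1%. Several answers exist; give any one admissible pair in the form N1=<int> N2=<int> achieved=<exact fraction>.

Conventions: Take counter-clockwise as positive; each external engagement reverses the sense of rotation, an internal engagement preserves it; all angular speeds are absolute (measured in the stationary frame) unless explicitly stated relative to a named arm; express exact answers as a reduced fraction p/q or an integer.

N1=12 N2=24 achieved=1/6

design class (target 1/6): planetary set
Willis with ω_ring = 0: ω_arm/ω_sun = N1/(N1+N3); set equal to 1/6  ⇒  N3/N1 = 1/(1/6) − 1 = 5
N3 = N1 + 2·N2  ⇒  N2/N1 = (N3/N1 − 1)/2 = (5 − 1)/2 = 2
smallest multiple with N1 ≥ 12 and N2 ≥ 10: k = 12  ⇒  N1 = 12·1 = 12, N2 = 12·2 = 24 (N1 ≤ 40, N2 ≤ 30, N2 ≠ N1 ✓), N3 = 12 + 2·24 = 60
check: N1/(N1+N3) with N1 = 12, N3 = 60 gives 1/6; |achieved − target| = 0 ≤ 1/600 ✓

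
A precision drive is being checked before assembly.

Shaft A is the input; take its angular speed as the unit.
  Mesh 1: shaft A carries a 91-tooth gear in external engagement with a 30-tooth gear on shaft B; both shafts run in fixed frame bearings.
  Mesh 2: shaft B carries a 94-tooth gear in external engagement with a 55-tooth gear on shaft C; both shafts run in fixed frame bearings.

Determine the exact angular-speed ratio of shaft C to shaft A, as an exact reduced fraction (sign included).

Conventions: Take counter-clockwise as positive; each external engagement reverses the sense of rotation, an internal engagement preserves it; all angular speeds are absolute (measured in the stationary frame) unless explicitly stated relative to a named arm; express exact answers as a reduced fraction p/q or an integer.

4277/825

class = fixed-axis compound train [2 meshes; 2 ratios multiply, 2 sense flips]
mesh 1 [91T→30T]: running ratio 91/30, sense −
mesh 2 [94T→55T]: running ratio 4277/825, sense +
ω_out/ω_in = 4277/825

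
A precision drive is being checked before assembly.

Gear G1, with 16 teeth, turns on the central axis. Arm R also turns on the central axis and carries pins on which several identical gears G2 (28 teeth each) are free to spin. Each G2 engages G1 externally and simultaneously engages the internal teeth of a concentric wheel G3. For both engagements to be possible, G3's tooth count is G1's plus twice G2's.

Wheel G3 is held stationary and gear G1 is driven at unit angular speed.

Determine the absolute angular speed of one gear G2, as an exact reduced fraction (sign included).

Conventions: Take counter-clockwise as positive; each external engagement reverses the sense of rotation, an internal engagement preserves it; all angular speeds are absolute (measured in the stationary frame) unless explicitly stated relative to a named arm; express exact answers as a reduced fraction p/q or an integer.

-2/7

class = planetary set [G3 = 16+2·28 = 72; Willis about the carrier]
ring teeth: 16 + 2·28 = 72
16(ω_sun−ω_arm) = −72(ω_ring−ω_arm),  ω_ring = 0, ω_sun = 1
16(1−ω_arm) = −72(0−ω_arm)  ⇒  88·ω_arm = 16  ⇒  ω_arm = 2/11
sun–planet mesh: 16·(1−2/11) = −28·(ω_p−ω_arm)  ⇒  ω_p−ω_arm = -36/77
ω_p = 2/11 − 36/77 = -2/7
exact speed ratio = -2/7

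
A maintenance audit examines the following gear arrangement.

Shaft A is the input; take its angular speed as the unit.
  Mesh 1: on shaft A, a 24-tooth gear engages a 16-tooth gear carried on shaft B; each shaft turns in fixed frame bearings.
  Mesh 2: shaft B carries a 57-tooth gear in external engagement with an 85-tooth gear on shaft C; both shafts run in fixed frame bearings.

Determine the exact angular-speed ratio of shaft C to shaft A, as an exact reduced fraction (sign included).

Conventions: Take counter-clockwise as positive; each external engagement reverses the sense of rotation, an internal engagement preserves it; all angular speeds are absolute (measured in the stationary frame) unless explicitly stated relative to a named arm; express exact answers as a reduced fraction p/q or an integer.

171/170

class = fixed-axis compound train [2 meshes; 2 ratios multiply, 2 sense flips]
mesh 1 [24T→16T]: running ratio 3/2, sense −
mesh 2 [57T→85T]: running ratio 171/170, sense +
ω_out/ω_in = 171/170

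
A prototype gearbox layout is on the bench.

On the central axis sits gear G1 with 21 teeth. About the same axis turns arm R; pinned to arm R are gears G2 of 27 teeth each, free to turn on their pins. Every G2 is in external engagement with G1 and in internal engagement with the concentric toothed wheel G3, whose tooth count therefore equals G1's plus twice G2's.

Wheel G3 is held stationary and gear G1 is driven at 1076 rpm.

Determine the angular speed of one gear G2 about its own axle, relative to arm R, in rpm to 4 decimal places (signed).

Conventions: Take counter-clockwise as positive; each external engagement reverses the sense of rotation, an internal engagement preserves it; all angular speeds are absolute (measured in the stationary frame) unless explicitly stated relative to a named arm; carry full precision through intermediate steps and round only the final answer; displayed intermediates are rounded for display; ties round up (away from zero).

recognized (axles ride arm R): planetary set, 21/27/75 teeth
normalise by the input: solve with ω_sun = 1, then scale by 1076 rpm
ring teeth: 21 + 2·27 = 75
21(ω_sun−ω_arm) = −75(ω_ring−ω_arm),  ω_ring = 0, ω_sun = 1
21(1−ω_arm) = −75(0−ω_arm)  ⇒  96·ω_arm = 21  ⇒  ω_arm = 7/32
sun–planet mesh: 21·(1−7/32) = −27·(ω_p−ω_arm)  ⇒  ω_p−ω_arm = -175/288
scale: ω_p−ω_arm = -175/288 × 1076 rpm = -653.8194 rpm

-653.8194 rpm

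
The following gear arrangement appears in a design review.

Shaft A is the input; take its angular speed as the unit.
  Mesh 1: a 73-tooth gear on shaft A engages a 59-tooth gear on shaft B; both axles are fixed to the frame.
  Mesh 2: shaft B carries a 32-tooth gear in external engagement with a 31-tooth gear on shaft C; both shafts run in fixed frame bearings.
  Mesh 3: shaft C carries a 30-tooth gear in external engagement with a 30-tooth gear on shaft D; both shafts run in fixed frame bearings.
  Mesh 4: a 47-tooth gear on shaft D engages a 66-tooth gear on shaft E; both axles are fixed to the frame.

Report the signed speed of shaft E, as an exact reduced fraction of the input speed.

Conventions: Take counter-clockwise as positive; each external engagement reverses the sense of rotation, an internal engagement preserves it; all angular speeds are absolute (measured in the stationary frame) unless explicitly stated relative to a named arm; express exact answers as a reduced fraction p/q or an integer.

4-mesh fixed-axis compound train (all bearings frame-fixed)
mesh 1 [73T→59T]: |ω|/ω_in = 1×73/59 = 73/59, sense flips to −
mesh 2 [32T→31T]: |ω|/ω_in = (73/59)×32/31 = 2336/1829, sense flips to +
mesh 3 [30T→30T]: |ω|/ω_in = (2336/1829)×30/30 = 2336/1829, sense flips to −
mesh 4 [47T→66T]: |ω|/ω_in = (2336/1829)×47/66 = 54896/60357, sense flips to +
signed output speed (× input speed) = 54896/60357

54896/60357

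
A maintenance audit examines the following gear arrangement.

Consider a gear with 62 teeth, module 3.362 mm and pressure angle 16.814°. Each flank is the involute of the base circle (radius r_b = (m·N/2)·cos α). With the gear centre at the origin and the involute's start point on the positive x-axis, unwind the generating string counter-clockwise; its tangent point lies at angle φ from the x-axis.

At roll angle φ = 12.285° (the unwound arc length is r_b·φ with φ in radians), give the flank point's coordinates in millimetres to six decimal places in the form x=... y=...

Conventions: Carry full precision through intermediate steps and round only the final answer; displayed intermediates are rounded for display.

single-mesh involute tooth geometry (62T wheel at module 3.362)
pitch radius r_p = m·N/2 = 3.362·62/2 = 104.222000
base radius r_b = r_p·cos α = 104.222000·cos 16.814° = 99.766389
roll angle φ = 12.285° = 0.21441370 rad
x = r_b·(cos φ + φ·sin φ) = 102.033391
y = r_b·(sin φ − φ·cos φ) = 0.326304

x=102.033391 y=0.326304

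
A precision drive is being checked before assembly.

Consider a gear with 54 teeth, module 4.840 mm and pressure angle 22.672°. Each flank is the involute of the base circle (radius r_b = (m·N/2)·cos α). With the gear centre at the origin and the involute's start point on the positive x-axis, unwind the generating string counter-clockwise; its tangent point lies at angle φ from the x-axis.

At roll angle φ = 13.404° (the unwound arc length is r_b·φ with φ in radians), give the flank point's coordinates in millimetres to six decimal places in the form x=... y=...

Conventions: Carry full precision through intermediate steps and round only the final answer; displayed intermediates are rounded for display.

x=123.836607 y=0.511820

single-mesh involute tooth geometry (54T wheel at module 4.840)
pitch radius r_p = m·N/2 = 4.840·54/2 = 130.680000
base radius r_b = r_p·cos α = 130.680000·cos 22.672° = 120.581908
roll angle φ = 13.404° = 0.23394393 rad
x = r_b·(cos φ + φ·sin φ) = 123.836607
y = r_b·(sin φ − φ·cos φ) = 0.511820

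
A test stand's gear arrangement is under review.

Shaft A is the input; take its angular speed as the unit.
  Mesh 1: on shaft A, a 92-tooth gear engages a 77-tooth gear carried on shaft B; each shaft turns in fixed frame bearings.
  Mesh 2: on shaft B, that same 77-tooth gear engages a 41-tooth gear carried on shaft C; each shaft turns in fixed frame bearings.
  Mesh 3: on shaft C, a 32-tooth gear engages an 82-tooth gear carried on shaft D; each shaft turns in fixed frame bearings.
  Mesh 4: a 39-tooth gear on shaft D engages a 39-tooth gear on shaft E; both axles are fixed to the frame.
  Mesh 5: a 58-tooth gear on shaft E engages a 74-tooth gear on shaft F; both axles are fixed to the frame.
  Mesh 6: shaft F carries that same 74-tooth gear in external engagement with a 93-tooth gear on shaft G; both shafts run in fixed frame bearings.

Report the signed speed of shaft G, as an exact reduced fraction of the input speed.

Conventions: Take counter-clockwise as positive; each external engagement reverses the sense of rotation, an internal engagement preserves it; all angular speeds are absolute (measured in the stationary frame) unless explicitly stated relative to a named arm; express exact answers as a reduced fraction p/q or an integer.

6-mesh fixed-axis compound train (all bearings frame-fixed)
mesh 1 [92T→77T]: |ω|/ω_in = 1×92/77 = 92/77, sense flips to −
mesh 2 [77T→41T]: |ω|/ω_in = (92/77)×77/41 = 92/41, sense flips to +
mesh 3 [32T→82T]: |ω|/ω_in = (92/41)×32/82 = 1472/1681, sense flips to −
mesh 4 [39T→39T]: |ω|/ω_in = (1472/1681)×39/39 = 1472/1681, sense flips to +
mesh 5 [58T→74T]: |ω|/ω_in = (1472/1681)×58/74 = 42688/62197, sense flips to −
mesh 6 [74T→93T]: |ω|/ω_in = (42688/62197)×74/93 = 85376/156333, sense flips to +
signed output speed (× input speed) = 85376/156333

85376/156333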